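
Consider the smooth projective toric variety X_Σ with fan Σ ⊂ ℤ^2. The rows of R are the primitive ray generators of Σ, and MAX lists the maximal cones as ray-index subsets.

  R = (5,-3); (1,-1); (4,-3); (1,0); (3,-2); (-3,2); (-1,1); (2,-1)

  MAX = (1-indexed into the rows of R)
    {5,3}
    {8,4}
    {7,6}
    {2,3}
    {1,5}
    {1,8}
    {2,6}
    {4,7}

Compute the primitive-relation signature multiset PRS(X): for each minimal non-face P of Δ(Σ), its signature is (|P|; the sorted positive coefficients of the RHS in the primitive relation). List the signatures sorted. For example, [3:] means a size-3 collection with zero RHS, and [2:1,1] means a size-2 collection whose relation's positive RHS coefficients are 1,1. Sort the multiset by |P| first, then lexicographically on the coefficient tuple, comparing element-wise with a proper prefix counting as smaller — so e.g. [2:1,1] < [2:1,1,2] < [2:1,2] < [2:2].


20 collections generate NE(X_Σ); each relation:

  P = {2,7}:  v_{2} + v_{7} = 0 ; sig = [2:]
  P = {5,6}:  v_{5} + v_{6} = 0 ; sig = [2:]
  P = {1,6}:  v_{1} + v_{6} = v_{8} ; sig = [2:1]
  P = {2,4}:  v_{2} + v_{4} = v_{8} ; sig = [2:1]
  P = {2,5}:  v_{2} + v_{5} = v_{3} ; sig = [2:1]
  P = {2,8}:  v_{2} + v_{8} = v_{5} ; sig = [2:1]
  P = {3,4}:  v_{3} + v_{4} = v_{1} ; sig = [2:1]
  P = {3,6}:  v_{3} + v_{6} = v_{2} ; sig = [2:1]
  P = {3,7}:  v_{3} + v_{7} = v_{5} ; sig = [2:1]
  P = {5,7}:  v_{5} + v_{7} = v_{8} ; sig = [2:1]
  P = {5,8}:  v_{5} + v_{8} = v_{1} ; sig = [2:1]
  P = {6,8}:  v_{6} + v_{8} = v_{7} ; sig = [2:1]
  P = {7,8}:  v_{7} + v_{8} = v_{4} ; sig = [2:1]
  P = {1,2}:  v_{1} + v_{2} = 2·v_{5} ; sig = [2:2]
  P = {1,7}:  v_{1} + v_{7} = 2·v_{8} ; sig = [2:2]
  P = {3,8}:  v_{3} + v_{8} = 2·v_{5} ; sig = [2:2]
  P = {4,5}:  v_{4} + v_{5} = 2·v_{8} ; sig = [2:2]
  P = {4,6}:  v_{4} + v_{6} = 2·v_{7} ; sig = [2:2]
  P = {1,3}:  v_{1} + v_{3} = 3·v_{5} ; sig = [2:3]
  P = {1,4}:  v_{1} + v_{4} = 3·v_{8} ; sig = [2:3]

so the primitive-relation signature multiset is
    |P|=2: 20 collections, coeffs (), (), (1), (1), (1), (1), (1), (1), (1), (1), (1), (1), (1), (2), (2), (2), (2), (2), (3), (3)


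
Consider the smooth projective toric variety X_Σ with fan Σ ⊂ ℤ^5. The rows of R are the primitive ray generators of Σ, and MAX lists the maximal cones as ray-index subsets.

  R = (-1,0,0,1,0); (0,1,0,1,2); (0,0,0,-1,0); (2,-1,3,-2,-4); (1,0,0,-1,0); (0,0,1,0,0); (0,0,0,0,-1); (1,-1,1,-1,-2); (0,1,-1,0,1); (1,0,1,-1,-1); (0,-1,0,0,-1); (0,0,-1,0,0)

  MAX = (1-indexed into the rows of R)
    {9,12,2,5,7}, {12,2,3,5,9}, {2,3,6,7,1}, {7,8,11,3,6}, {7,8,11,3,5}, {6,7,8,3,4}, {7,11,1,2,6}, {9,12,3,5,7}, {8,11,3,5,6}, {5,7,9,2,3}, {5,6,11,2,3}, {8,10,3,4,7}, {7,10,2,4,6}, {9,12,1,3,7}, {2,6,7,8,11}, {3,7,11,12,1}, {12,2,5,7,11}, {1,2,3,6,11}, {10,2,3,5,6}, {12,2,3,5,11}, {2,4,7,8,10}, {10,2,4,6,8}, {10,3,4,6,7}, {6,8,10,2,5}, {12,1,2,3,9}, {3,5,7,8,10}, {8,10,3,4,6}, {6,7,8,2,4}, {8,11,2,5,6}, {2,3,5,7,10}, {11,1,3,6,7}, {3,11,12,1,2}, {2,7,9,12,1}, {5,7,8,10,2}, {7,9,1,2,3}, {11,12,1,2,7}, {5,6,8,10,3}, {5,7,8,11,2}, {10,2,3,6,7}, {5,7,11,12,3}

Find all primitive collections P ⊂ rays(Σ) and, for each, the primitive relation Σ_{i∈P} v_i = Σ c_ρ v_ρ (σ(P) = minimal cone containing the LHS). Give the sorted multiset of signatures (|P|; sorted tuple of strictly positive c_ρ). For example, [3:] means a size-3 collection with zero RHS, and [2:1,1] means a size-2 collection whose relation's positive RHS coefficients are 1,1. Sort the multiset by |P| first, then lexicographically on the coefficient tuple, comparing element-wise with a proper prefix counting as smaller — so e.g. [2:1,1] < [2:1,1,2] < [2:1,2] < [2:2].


22 minimal non-faces of Δ(Σ) (on 12 rays):

  P = {1,5}:  v_{1} + v_{5} = 0  so sig = [2:]
  P = {6,12}:  v_{6} + v_{12} = 0  so sig = [2:]
  P = {9,11}:  v_{9} + v_{11} = v_{12}  so sig = [2:1]
  P = {10,11}:  v_{10} + v_{11} = v_{8}  so sig = [2:1]
  P = {1,10}:  v_{1} + v_{10} = v_{6} + v_{7}  so sig = [2:1,1]
  P = {8,9}:  v_{8} + v_{9} = v_{5} + v_{7}  so sig = [2:1,1]
  P = {10,12}:  v_{10} + v_{12} = v_{5} + v_{7}  so sig = [2:1,1]
  P = {1,8}:  v_{1} + v_{8} = v_{6} + v_{7} + v_{11}  so sig = [2:1,1,1]
  P = {4,12}:  v_{4} + v_{12} = v_{7} + v_{8} + v_{10}  so sig = [2:1,1,1]
  P = {6,9}:  v_{6} + v_{9} = v_{2} + v_{3} + v_{7}  so sig = [2:1,1,1]
  P = {8,12}:  v_{8} + v_{12} = v_{5} + v_{7} + v_{11}  so sig = [2:1,1,1]
  P = {9,10}:  v_{9} + v_{10} = v_{2} + v_{3} + v_{5} + 2·v_{7}  so sig = [2:1,1,1,2]
  P = {4,11}:  v_{4} + v_{11} = v_{6} + v_{7} + 2·v_{8}  so sig = [2:1,1,2]
  P = {4,5}:  v_{4} + v_{5} = v_{8} + 2·v_{10}  so sig = [2:1,2]
  P = {4,9}:  v_{4} + v_{9} = v_{7} + 2·v_{10}  so sig = [2:1,2]
  P = {1,4}:  v_{1} + v_{4} = 2·v_{6} + 2·v_{7} + v_{8}  so sig = [2:1,2,2]
  P = {5,6,7}:  v_{5} + v_{6} + v_{7} = v_{10}  so sig = [3:1]
  P = {2,3,8}:  v_{2} + v_{3} + v_{8} = v_{5} + v_{6}  so sig = [3:1,1]
  P = {2,3,4}:  v_{2} + v_{3} + v_{4} = v_{6} + 2·v_{10}  so sig = [3:1,2]
  P = {2,3,7,11}:  v_{2} + v_{3} + v_{7} + v_{11} = 0  so sig = [4:]
  P = {2,3,7,12}:  v_{2} + v_{3} + v_{7} + v_{12} = v_{9}  so sig = [4:1]
  P = {6,7,8,10}:  v_{6} + v_{7} + v_{8} + v_{10} = v_{4}  so sig = [4:1]

Hence PRS(X_Σ) =
    [2:]
    [2:]
    [2:1]
    [2:1]
    [2:1,1]
    [2:1,1]
    [2:1,1]
    [2:1,1,1]
    [2:1,1,1]
    [2:1,1,1]
    [2:1,1,1]
    [2:1,1,1,2]
    [2:1,1,2]
    [2:1,2]
    [2:1,2]
    [2:1,2,2]
    [3:1]
    [3:1,1]
    [3:1,2]
    [4:]
    [4:1]
    [4:1]


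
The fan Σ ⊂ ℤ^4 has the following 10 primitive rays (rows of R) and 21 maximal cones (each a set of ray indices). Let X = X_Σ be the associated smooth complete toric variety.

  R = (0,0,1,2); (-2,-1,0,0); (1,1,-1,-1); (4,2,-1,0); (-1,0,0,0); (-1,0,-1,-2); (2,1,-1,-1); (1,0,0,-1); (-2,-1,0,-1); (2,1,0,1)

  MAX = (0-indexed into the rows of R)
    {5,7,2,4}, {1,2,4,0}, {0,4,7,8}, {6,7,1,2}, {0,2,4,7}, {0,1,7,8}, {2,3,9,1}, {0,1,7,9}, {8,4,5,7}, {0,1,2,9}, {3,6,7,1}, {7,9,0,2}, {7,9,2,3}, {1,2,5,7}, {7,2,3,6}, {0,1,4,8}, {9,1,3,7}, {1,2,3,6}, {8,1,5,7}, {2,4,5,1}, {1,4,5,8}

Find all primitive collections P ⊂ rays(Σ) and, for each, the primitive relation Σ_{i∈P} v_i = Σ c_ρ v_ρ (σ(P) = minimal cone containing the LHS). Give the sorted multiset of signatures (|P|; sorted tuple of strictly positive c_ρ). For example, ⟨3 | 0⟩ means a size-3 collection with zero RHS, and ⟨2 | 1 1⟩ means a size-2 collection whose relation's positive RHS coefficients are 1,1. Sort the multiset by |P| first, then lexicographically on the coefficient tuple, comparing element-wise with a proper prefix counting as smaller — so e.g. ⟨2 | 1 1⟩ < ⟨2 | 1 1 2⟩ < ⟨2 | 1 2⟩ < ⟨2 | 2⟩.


Σ has 18 primitive collections:

  • {8,9}:  v_{8} + v_{9} = 0 — sig = ⟨2 | 0⟩
  • {0,5}:  v_{0} + v_{5} = v_{4} — sig = ⟨2 | 1⟩
  • {0,6}:  v_{0} + v_{6} = v_{9} — sig = ⟨2 | 1⟩
  • {2,8}:  v_{2} + v_{8} = v_{5} — sig = ⟨2 | 1⟩
  • {3,8}:  v_{3} + v_{8} = v_{6} — sig = ⟨2 | 1⟩
  • {4,6}:  v_{4} + v_{6} = v_{2} — sig = ⟨2 | 1⟩
  • {5,9}:  v_{5} + v_{9} = v_{2} — sig = ⟨2 | 1⟩
  • {6,9}:  v_{6} + v_{9} = v_{3} — sig = ⟨2 | 1⟩
  • {3,4}:  v_{3} + v_{4} = v_{2} + v_{9} — sig = ⟨2 | 1 1⟩
  • {3,5}:  v_{3} + v_{5} = v_{2} + v_{6} — sig = ⟨2 | 1 1⟩
  • {4,9}:  v_{4} + v_{9} = v_{0} + v_{2} — sig = ⟨2 | 1 1⟩
  • {6,8}:  v_{6} + v_{8} = v_{1} + v_{2} + v_{7} — sig = ⟨2 | 1 1 1⟩
  • {5,6}:  v_{5} + v_{6} = v_{1} + 2·v_{2} + v_{7} — sig = ⟨2 | 1 1 2⟩
  • {0,3}:  v_{0} + v_{3} = 2·v_{9} — sig = ⟨2 | 2⟩
  • {1,4,7}:  v_{1} + v_{4} + v_{7} = v_{8} — sig = ⟨3 | 1⟩
  • {0,1,2,7}:  v_{0} + v_{1} + v_{2} + v_{7} = 0 — sig = ⟨4 | 0⟩
  • {1,2,7,9}:  v_{1} + v_{2} + v_{7} + v_{9} = v_{6} — sig = ⟨4 | 1⟩
  • {1,2,3,7}:  v_{1} + v_{2} + v_{3} + v_{7} = 2·v_{6} — sig = ⟨4 | 2⟩

Hence PRS(X_Σ) =
{ ⟨2 | 0⟩,  ⟨2 | 1⟩ ×7,  ⟨2 | 1 1⟩ ×3,  ⟨2 | 1 1 1⟩,  ⟨2 | 1 1 2⟩,  ⟨2 | 2⟩,  ⟨3 | 1⟩,  ⟨4 | 0⟩,  ⟨4 | 1⟩,  ⟨4 | 2⟩ }


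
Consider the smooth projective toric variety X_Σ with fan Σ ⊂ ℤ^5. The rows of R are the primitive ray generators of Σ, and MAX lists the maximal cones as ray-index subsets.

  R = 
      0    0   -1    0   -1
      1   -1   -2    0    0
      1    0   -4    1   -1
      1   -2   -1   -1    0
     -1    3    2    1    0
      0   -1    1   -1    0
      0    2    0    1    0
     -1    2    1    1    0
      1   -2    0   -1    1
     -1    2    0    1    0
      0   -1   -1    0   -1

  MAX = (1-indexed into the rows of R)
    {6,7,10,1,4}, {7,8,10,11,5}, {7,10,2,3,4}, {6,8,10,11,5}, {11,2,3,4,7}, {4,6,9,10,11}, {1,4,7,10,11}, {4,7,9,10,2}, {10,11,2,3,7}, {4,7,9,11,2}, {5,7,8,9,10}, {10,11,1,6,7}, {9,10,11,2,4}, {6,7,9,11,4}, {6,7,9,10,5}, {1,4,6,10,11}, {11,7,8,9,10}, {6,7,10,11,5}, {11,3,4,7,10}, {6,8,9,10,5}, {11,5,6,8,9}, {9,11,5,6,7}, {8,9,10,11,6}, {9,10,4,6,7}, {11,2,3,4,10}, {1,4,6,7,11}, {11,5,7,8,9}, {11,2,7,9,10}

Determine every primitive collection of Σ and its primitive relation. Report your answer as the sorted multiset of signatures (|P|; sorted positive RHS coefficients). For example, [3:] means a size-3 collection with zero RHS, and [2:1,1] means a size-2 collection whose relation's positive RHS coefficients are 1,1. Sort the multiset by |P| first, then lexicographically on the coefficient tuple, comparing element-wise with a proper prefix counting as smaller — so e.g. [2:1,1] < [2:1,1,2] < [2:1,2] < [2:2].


Minimal non-faces — 20 found among 11 rays, 28 max cones:

  P = {4,8}:  v_{4} + v_{8} = 0 ; sig = [2:]
  P = {1,9}:  v_{1} + v_{9} = v_{4} ; sig = [2:1]
  P = {2,5}:  v_{2} + v_{5} = v_{7} ; sig = [2:1]
  P = {2,6}:  v_{2} + v_{6} = v_{4} ; sig = [2:1]
  P = {4,5}:  v_{4} + v_{5} = v_{6} + v_{7} ; sig = [2:1,1]
  P = {1,8}:  v_{1} + v_{8} = v_{6} + v_{7} + v_{10} + v_{11} ; sig = [2:1,1,1,1]
  P = {2,8}:  v_{2} + v_{8} = v_{7} + v_{9} + v_{10} + v_{11} ; sig = [2:1,1,1,1]
  P = {3,8}:  v_{3} + v_{8} = v_{2} + v_{7} + v_{10} + v_{11} ; sig = [2:1,1,1,1]
  P = {1,2}:  v_{1} + v_{2} = 2·v_{4} + v_{7} + v_{10} + v_{11} ; sig = [2:1,1,1,2]
  P = {3,5}:  v_{3} + v_{5} = v_{4} + 2·v_{7} + v_{10} + v_{11} ; sig = [2:1,1,1,2]
  P = {3,6}:  v_{3} + v_{6} = 2·v_{4} + v_{7} + v_{10} + v_{11} ; sig = [2:1,1,1,2]
  P = {1,5}:  v_{1} + v_{5} = 2·v_{6} + 2·v_{7} + v_{10} + v_{11} ; sig = [2:1,1,2,2]
  P = {3,9}:  v_{3} + v_{9} = 2·v_{2} ; sig = [2:2]
  P = {1,3}:  v_{1} + v_{3} = 3·v_{4} + 2·v_{7} + 2·v_{10} + 2·v_{11} ; sig = [2:2,2,2,3]
  P = {6,7,8}:  v_{6} + v_{7} + v_{8} = v_{5} ; sig = [3:1]
  P = {5,9,10,11}:  v_{5} + v_{9} + v_{10} + v_{11} = v_{8} ; sig = [4:1]
  P = {6,7,9,10,11}:  v_{6} + v_{7} + v_{9} + v_{10} + v_{11} = 0 ; sig = [5:]
  P = {2,4,7,10,11}:  v_{2} + v_{4} + v_{7} + v_{10} + v_{11} = v_{3} ; sig = [5:1]
  P = {4,6,7,10,11}:  v_{4} + v_{6} + v_{7} + v_{10} + v_{11} = v_{1} ; sig = [5:1]
  P = {4,7,9,10,11}:  v_{4} + v_{7} + v_{9} + v_{10} + v_{11} = v_{2} ; sig = [5:1]

so the primitive-relation signature multiset is
    [2:]
    [2:1]
    [2:1]
    [2:1]
    [2:1,1]
    [2:1,1,1,1]
    [2:1,1,1,1]
    [2:1,1,1,1]
    [2:1,1,1,2]
    [2:1,1,1,2]
    [2:1,1,1,2]
    [2:1,1,2,2]
    [2:2]
    [2:2,2,2,3]
    [3:1]
    [4:1]
    [5:]
    [5:1]
    [5:1]
    [5:1]


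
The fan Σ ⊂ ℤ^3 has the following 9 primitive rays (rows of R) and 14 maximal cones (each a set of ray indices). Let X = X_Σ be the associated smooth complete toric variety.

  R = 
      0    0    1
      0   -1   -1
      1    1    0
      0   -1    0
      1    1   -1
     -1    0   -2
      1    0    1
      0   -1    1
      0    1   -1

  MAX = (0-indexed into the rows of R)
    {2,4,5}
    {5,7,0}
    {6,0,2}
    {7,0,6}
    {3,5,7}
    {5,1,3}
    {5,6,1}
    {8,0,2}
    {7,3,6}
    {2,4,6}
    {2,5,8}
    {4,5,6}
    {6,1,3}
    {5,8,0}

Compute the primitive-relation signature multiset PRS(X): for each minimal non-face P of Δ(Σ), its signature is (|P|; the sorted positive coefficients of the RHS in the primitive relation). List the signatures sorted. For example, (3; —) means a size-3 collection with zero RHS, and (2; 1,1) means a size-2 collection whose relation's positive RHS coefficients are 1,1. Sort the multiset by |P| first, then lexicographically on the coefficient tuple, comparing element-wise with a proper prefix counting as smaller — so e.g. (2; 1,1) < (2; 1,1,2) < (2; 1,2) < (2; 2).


Δ(Σ) — 9 vertices, 20 min non-faces:

  {7,8}:  v_{7} + v_{8} = 0  →  sig = (2; —)
  {0,1}:  v_{0} + v_{1} = v_{3}  →  sig = (2; 1)
  {0,3}:  v_{0} + v_{3} = v_{7}  →  sig = (2; 1)
  {0,4}:  v_{0} + v_{4} = v_{2}  →  sig = (2; 1)
  {2,7}:  v_{2} + v_{7} = v_{6}  →  sig = (2; 1)
  {6,8}:  v_{6} + v_{8} = v_{2}  →  sig = (2; 1)
  {3,8}:  v_{3} + v_{8} = v_{5} + v_{6}  →  sig = (2; 1,1)
  {2,3}:  v_{2} + v_{3} = v_{5} + 2·v_{6}  →  sig = (2; 1,2)
  {4,7}:  v_{4} + v_{7} = v_{5} + 2·v_{6}  →  sig = (2; 1,2)
  {4,8}:  v_{4} + v_{8} = 2·v_{2} + v_{5}  →  sig = (2; 1,2)
  {1,7}:  v_{1} + v_{7} = 2·v_{3}  →  sig = (2; 2)
  {1,8}:  v_{1} + v_{8} = 2·v_{5} + 2·v_{6}  →  sig = (2; 2,2)
  {1,2}:  v_{1} + v_{2} = 2·v_{5} + 3·v_{6}  →  sig = (2; 2,3)
  {3,4}:  v_{3} + v_{4} = 2·v_{5} + 3·v_{6}  →  sig = (2; 2,3)
  {1,4}:  v_{1} + v_{4} = 3·v_{5} + 4·v_{6}  →  sig = (2; 3,4)
  {0,5,6}:  v_{0} + v_{5} + v_{6} = 0  →  sig = (3; —)
  {0,2,5}:  v_{0} + v_{2} + v_{5} = v_{8}  →  sig = (3; 1)
  {2,5,6}:  v_{2} + v_{5} + v_{6} = v_{4}  →  sig = (3; 1)
  {3,5,6}:  v_{3} + v_{5} + v_{6} = v_{1}  →  sig = (3; 1)
  {5,6,7}:  v_{5} + v_{6} + v_{7} = v_{3}  →  sig = (3; 1)

Hence PRS(X_Σ) =
    (2; —)
    (2; 1)
    (2; 1)
    (2; 1)
    (2; 1)
    (2; 1)
    (2; 1,1)
    (2; 1,2)
    (2; 1,2)
    (2; 1,2)
    (2; 2)
    (2; 2,2)
    (2; 2,3)
    (2; 2,3)
    (2; 3,4)
    (3; —)
    (3; 1)
    (3; 1)
    (3; 1)
    (3; 1)


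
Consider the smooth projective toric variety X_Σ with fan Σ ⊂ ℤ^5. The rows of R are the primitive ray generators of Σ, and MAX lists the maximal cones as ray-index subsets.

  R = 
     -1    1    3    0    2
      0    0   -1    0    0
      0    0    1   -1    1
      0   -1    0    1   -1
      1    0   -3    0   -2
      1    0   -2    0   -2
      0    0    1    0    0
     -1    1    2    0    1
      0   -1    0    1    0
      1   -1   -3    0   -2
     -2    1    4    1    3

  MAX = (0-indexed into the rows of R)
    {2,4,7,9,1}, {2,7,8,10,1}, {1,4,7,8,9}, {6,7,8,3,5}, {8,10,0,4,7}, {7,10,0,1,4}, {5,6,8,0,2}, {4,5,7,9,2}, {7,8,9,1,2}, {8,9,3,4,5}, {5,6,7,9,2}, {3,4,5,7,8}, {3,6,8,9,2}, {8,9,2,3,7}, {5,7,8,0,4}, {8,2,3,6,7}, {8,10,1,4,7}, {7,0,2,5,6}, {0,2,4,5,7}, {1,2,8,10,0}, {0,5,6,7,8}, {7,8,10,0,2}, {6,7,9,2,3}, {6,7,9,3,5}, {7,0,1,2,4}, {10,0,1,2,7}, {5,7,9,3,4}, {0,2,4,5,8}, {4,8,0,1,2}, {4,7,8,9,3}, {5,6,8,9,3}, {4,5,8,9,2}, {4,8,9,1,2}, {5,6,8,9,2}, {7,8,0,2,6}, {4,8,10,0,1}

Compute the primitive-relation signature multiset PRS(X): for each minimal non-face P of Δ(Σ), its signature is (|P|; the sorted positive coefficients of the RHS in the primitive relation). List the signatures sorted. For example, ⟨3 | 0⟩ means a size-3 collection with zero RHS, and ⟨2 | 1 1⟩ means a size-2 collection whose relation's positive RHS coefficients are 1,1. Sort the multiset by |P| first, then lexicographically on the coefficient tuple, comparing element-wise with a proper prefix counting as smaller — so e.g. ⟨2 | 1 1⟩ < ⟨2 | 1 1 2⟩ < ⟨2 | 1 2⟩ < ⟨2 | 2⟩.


Primitive collections (18):

  {0,9}:  v_{0} + v_{9} = 0 — sig = ⟨2 | 0⟩
  {1,6}:  v_{1} + v_{6} = 0 — sig = ⟨2 | 0⟩
  {1,5}:  v_{1} + v_{5} = v_{4} — sig = ⟨2 | 1⟩
  {4,6}:  v_{4} + v_{6} = v_{5} — sig = ⟨2 | 1⟩
  {0,3}:  v_{0} + v_{3} = v_{6} + v_{7} + v_{8} — sig = ⟨2 | 1 1 1⟩
  {1,3}:  v_{1} + v_{3} = v_{7} + v_{8} + v_{9} — sig = ⟨2 | 1 1 1⟩
  {6,10}:  v_{6} + v_{10} = v_{0} + v_{7} + v_{8} — sig = ⟨2 | 1 1 1⟩
  {9,10}:  v_{9} + v_{10} = v_{1} + v_{7} + v_{8} — sig = ⟨2 | 1 1 1⟩
  {5,10}:  v_{5} + v_{10} = v_{0} + v_{4} + v_{7} + v_{8} — sig = ⟨2 | 1 1 1 1⟩
  {3,10}:  v_{3} + v_{10} = 2·v_{7} + 2·v_{8} — sig = ⟨2 | 2 2⟩
  {2,3,4}:  v_{2} + v_{3} + v_{4} = v_{6} + v_{9} — sig = ⟨3 | 1 1⟩
  {2,4,10}:  v_{2} + v_{4} + v_{10} = v_{0} + v_{1} — sig = ⟨3 | 1 1⟩
  {2,3,5}:  v_{2} + v_{3} + v_{5} = 2·v_{6} + v_{9} — sig = ⟨3 | 1 2⟩
  {2,4,7,8}:  v_{2} + v_{4} + v_{7} + v_{8} = 0 — sig = ⟨4 | 0⟩
  {0,1,7,8}:  v_{0} + v_{1} + v_{7} + v_{8} = v_{10} — sig = ⟨4 | 1⟩
  {2,5,7,8}:  v_{2} + v_{5} + v_{7} + v_{8} = v_{6} — sig = ⟨4 | 1⟩
  {6,7,8,9}:  v_{6} + v_{7} + v_{8} + v_{9} = v_{3} — sig = ⟨4 | 1⟩
  {5,7,8,9}:  v_{5} + v_{7} + v_{8} + v_{9} = v_{3} + v_{4} — sig = ⟨4 | 1 1⟩

Hence PRS(X_Σ) =
[⟨2 | 0⟩, ⟨2 | 0⟩, ⟨2 | 1⟩, ⟨2 | 1⟩, ⟨2 | 1 1 1⟩, ⟨2 | 1 1 1⟩, ⟨2 | 1 1 1⟩, ⟨2 | 1 1 1⟩, ⟨2 | 1 1 1 1⟩, ⟨2 | 2 2⟩, ⟨3 | 1 1⟩, ⟨3 | 1 1⟩, ⟨3 | 1 2⟩, ⟨4 | 0⟩, ⟨4 | 1⟩, ⟨4 | 1⟩, ⟨4 | 1⟩, ⟨4 | 1 1⟩]


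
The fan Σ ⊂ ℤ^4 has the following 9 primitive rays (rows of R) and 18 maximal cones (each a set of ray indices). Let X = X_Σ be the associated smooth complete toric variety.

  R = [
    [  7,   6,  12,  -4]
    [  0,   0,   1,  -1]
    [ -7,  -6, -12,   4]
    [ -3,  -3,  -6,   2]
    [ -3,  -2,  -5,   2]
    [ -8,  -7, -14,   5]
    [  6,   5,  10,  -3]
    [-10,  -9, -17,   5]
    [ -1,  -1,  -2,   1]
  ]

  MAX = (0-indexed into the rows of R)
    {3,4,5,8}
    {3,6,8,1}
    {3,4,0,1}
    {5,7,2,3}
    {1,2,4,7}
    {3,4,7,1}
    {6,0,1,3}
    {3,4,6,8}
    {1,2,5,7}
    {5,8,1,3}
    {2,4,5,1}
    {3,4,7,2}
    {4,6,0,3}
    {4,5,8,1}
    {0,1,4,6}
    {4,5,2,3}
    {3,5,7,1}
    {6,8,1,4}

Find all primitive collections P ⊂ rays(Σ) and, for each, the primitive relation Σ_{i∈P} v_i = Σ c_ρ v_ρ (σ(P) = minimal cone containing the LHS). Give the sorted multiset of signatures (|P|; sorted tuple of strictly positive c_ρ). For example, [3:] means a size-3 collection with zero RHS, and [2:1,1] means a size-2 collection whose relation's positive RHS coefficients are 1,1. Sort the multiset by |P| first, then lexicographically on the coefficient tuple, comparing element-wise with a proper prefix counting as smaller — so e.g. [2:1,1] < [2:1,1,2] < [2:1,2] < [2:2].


Δ(Σ) — 9 vertices, 14 min non-faces:

  • {0,2}:  v_{0} + v_{2} = 0 — sig = [2:]
  • {0,5}:  v_{0} + v_{5} = v_{8} — sig = [2:1]
  • {0,8}:  v_{0} + v_{8} = v_{6} — sig = [2:1]
  • {2,6}:  v_{2} + v_{6} = v_{8} — sig = [2:1]
  • {2,8}:  v_{2} + v_{8} = v_{5} — sig = [2:1]
  • {0,7}:  v_{0} + v_{7} = v_{1} + v_{3} — sig = [2:1,1]
  • {6,7}:  v_{6} + v_{7} = v_{1} + v_{3} + v_{8} — sig = [2:1,1,1]
  • {7,8}:  v_{7} + v_{8} = v_{1} + v_{3} + v_{5} — sig = [2:1,1,1]
  • {5,6}:  v_{5} + v_{6} = 2·v_{8} — sig = [2:2]
  • {1,2,3}:  v_{1} + v_{2} + v_{3} = v_{7} — sig = [3:1]
  • {4,5,7}:  v_{4} + v_{5} + v_{7} = 3·v_{2} — sig = [3:3]
  • {1,3,4,6}:  v_{1} + v_{3} + v_{4} + v_{6} = 0 — sig = [4:]
  • {1,3,4,8}:  v_{1} + v_{3} + v_{4} + v_{8} = v_{2} — sig = [4:1]
  • {1,3,4,5}:  v_{1} + v_{3} + v_{4} + v_{5} = 2·v_{2} — sig = [4:2]

Signatures (|P|; sorted positive RHS coefficients), sorted:
    [2:]
    [2:1]
    [2:1]
    [2:1]
    [2:1]
    [2:1,1]
    [2:1,1,1]
    [2:1,1,1]
    [2:2]
    [3:1]
    [3:3]
    [4:]
    [4:1]
    [4:2]


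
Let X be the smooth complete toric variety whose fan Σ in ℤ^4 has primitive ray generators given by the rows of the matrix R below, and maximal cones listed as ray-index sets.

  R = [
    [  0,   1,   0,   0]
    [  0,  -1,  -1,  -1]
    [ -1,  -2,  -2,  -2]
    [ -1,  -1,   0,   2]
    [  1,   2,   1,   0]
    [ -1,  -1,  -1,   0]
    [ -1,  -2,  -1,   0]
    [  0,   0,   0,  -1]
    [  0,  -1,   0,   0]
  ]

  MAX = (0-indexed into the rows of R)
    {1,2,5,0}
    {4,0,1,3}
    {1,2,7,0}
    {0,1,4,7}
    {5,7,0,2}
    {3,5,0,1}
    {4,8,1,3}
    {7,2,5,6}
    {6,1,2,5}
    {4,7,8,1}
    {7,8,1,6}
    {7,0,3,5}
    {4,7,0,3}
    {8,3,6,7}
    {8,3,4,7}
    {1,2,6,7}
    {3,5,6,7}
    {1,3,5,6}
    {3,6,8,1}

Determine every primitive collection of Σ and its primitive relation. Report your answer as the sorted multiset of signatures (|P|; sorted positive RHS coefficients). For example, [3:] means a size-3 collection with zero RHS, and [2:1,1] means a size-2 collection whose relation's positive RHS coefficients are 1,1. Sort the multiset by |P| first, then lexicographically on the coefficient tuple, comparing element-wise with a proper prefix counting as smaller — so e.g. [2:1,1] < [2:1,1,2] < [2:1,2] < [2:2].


Σ has 10 primitive collections:

  P={0,8}:  v_{0} + v_{8} = 0 ; sig = [2:]
  P={4,6}:  v_{4} + v_{6} = 0 ; sig = [2:]
  P={0,6}:  v_{0} + v_{6} = v_{5} ; sig = [2:1]
  P={4,5}:  v_{4} + v_{5} = v_{0} ; sig = [2:1]
  P={5,8}:  v_{5} + v_{8} = v_{6} ; sig = [2:1]
  P={2,3}:  v_{2} + v_{3} = v_{5} + v_{6} ; sig = [2:1,1]
  P={2,4}:  v_{2} + v_{4} = v_{0} + v_{1} + v_{7} ; sig = [2:1,1,1]
  P={2,8}:  v_{2} + v_{8} = v_{1} + v_{6} + v_{7} ; sig = [2:1,1,1]
  P={1,3,7}:  v_{1} + v_{3} + v_{7} = v_{6} ; sig = [3:1]
  P={1,5,7}:  v_{1} + v_{5} + v_{7} = v_{2} ; sig = [3:1]

Sorted signature multiset PRS(X):
    |P|=2: 8 collections, coeffs (), (), (1), (1), (1), (1,1), (1,1,1), (1,1,1)
    |P|=3: 2 collections, coeffs (1), (1)


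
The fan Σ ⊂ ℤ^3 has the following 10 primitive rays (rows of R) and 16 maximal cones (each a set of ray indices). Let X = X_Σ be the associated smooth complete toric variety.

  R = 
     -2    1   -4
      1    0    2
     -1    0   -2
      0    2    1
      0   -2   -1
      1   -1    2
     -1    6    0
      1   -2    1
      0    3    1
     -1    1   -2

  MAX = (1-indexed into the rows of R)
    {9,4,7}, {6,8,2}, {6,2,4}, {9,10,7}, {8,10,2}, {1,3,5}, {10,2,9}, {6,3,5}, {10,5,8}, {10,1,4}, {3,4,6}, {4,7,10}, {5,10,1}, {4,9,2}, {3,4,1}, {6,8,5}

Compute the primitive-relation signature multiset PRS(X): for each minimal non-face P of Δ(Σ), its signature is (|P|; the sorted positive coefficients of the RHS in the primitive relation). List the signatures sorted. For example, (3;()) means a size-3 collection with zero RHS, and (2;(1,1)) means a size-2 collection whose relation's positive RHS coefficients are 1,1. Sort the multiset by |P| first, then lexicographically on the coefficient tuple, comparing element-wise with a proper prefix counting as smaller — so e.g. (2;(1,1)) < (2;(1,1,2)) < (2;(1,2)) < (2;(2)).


Σ has 23 primitive collections:

  • {2,3}:  v_{2} + v_{3} = 0  ⟹  sig = (2;())
  • {4,5}:  v_{4} + v_{5} = 0  ⟹  sig = (2;())
  • {6,10}:  v_{6} + v_{10} = 0  ⟹  sig = (2;())
  • {1,2}:  v_{1} + v_{2} = v_{10}  ⟹  sig = (2;(1))
  • {1,6}:  v_{1} + v_{6} = v_{3}  ⟹  sig = (2;(1))
  • {2,5}:  v_{2} + v_{5} = v_{8}  ⟹  sig = (2;(1))
  • {3,8}:  v_{3} + v_{8} = v_{5}  ⟹  sig = (2;(1))
  • {3,10}:  v_{3} + v_{10} = v_{1}  ⟹  sig = (2;(1))
  • {4,8}:  v_{4} + v_{8} = v_{2}  ⟹  sig = (2;(1))
  • {1,8}:  v_{1} + v_{8} = v_{5} + v_{10}  ⟹  sig = (2;(1,1))
  • {3,9}:  v_{3} + v_{9} = v_{4} + v_{10}  ⟹  sig = (2;(1,1))
  • {5,7}:  v_{5} + v_{7} = v_{9} + v_{10}  ⟹  sig = (2;(1,1))
  • {5,9}:  v_{5} + v_{9} = v_{2} + v_{10}  ⟹  sig = (2;(1,1))
  • {6,7}:  v_{6} + v_{7} = v_{4} + v_{9}  ⟹  sig = (2;(1,1))
  • {6,9}:  v_{6} + v_{9} = v_{2} + v_{4}  ⟹  sig = (2;(1,1))
  • {7,8}:  v_{7} + v_{8} = v_{2} + v_{9} + v_{10}  ⟹  sig = (2;(1,1,1))
  • {1,9}:  v_{1} + v_{9} = v_{4} + 2·v_{10}  ⟹  sig = (2;(1,2))
  • {8,9}:  v_{8} + v_{9} = 2·v_{2} + v_{10}  ⟹  sig = (2;(1,2))
  • {2,7}:  v_{2} + v_{7} = 2·v_{9}  ⟹  sig = (2;(2))
  • {3,7}:  v_{3} + v_{7} = 2·v_{4} + 2·v_{10}  ⟹  sig = (2;(2,2))
  • {1,7}:  v_{1} + v_{7} = 2·v_{4} + 3·v_{10}  ⟹  sig = (2;(2,3))
  • {2,4,10}:  v_{2} + v_{4} + v_{10} = v_{9}  ⟹  sig = (3;(1))
  • {4,9,10}:  v_{4} + v_{9} + v_{10} = v_{7}  ⟹  sig = (3;(1))

Hence PRS(X_Σ) =
    (2;())
    (2;())
    (2;())
    (2;(1))
    (2;(1))
    (2;(1))
    (2;(1))
    (2;(1))
    (2;(1))
    (2;(1,1))
    (2;(1,1))
    (2;(1,1))
    (2;(1,1))
    (2;(1,1))
    (2;(1,1))
    (2;(1,1,1))
    (2;(1,2))
    (2;(1,2))
    (2;(2))
    (2;(2,2))
    (2;(2,3))
    (3;(1))
    (3;(1))


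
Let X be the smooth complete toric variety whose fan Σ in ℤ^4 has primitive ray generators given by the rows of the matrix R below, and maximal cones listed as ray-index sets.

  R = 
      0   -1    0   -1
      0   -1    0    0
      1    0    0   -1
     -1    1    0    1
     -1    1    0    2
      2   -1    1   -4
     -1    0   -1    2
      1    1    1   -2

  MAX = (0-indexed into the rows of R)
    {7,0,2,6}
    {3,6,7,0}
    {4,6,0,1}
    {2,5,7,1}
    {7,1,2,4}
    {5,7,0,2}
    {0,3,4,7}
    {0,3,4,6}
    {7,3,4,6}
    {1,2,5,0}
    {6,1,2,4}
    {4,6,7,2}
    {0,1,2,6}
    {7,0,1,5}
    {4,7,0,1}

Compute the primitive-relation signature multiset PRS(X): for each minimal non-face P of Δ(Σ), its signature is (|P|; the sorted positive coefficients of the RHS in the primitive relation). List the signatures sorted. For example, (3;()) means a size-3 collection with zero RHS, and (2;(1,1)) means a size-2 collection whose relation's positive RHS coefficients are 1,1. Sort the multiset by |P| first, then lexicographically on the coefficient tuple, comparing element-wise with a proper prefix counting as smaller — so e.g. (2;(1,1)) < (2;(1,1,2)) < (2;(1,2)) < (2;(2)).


Σ has 9 primitive collections:

  {1,3}:  v_{1} + v_{3} = v_{0} + v_{4} — sig = (2;(1,1))
  {2,3}:  v_{2} + v_{3} = v_{6} + v_{7} — sig = (2;(1,1))
  {3,5}:  v_{3} + v_{5} = v_{0} + v_{7} — sig = (2;(1,1))
  {4,5}:  v_{4} + v_{5} = v_{1} + v_{7} — sig = (2;(1,1))
  {5,6}:  v_{5} + v_{6} = v_{0} + v_{2} — sig = (2;(1,1))
  {0,2,4}:  v_{0} + v_{2} + v_{4} = 0 — sig = (3;())
  {1,6,7}:  v_{1} + v_{6} + v_{7} = 0 — sig = (3;())
  {0,1,2,7}:  v_{0} + v_{1} + v_{2} + v_{7} = v_{5} — sig = (4;(1))
  {0,4,6,7}:  v_{0} + v_{4} + v_{6} + v_{7} = v_{3} — sig = (4;(1))

so the primitive-relation signature multiset is
    (2;(1,1))
    (2;(1,1))
    (2;(1,1))
    (2;(1,1))
    (2;(1,1))
    (3;())
    (3;())
    (4;(1))
    (4;(1))


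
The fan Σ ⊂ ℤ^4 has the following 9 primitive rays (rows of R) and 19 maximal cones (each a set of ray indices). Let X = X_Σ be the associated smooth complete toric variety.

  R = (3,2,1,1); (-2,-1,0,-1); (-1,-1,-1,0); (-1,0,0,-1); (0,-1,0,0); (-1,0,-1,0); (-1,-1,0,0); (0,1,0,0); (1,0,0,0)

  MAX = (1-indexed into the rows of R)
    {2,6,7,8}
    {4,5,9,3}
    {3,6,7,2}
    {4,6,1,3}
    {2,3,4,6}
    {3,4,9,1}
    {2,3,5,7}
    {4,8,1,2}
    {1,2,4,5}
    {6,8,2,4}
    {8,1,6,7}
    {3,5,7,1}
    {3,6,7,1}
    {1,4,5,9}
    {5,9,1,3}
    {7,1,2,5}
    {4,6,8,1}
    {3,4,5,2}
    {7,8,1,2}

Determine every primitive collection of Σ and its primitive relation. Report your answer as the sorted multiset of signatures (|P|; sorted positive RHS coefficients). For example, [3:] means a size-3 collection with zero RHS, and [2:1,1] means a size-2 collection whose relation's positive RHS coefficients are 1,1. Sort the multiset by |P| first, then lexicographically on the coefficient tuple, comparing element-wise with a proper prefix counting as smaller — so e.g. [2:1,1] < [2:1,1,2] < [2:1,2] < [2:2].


Primitive collections (11):

  P = {5,8}:  v_{5} + v_{8} = 0  →  sig = [2:]
  P = {3,8}:  v_{3} + v_{8} = v_{6}  →  sig = [2:1]
  P = {4,7}:  v_{4} + v_{7} = v_{2}  →  sig = [2:1]
  P = {5,6}:  v_{5} + v_{6} = v_{3}  →  sig = [2:1]
  P = {7,9}:  v_{7} + v_{9} = v_{5}  →  sig = [2:1]
  P = {2,9}:  v_{2} + v_{9} = v_{4} + v_{5}  →  sig = [2:1,1]
  P = {8,9}:  v_{8} + v_{9} = v_{1} + v_{3} + v_{4}  →  sig = [2:1,1,1]
  P = {6,9}:  v_{6} + v_{9} = v_{1} + 2·v_{3} + v_{4}  →  sig = [2:1,1,2]
  P = {1,2,3}:  v_{1} + v_{2} + v_{3} = 0  →  sig = [3:]
  P = {1,2,6}:  v_{1} + v_{2} + v_{6} = v_{8}  →  sig = [3:1]
  P = {1,3,4,5}:  v_{1} + v_{3} + v_{4} + v_{5} = v_{9}  →  sig = [4:1]

Hence PRS(X_Σ) =
{ [2:],  [2:1] ×4,  [2:1,1],  [2:1,1,1],  [2:1,1,2],  [3:],  [3:1],  [4:1] }


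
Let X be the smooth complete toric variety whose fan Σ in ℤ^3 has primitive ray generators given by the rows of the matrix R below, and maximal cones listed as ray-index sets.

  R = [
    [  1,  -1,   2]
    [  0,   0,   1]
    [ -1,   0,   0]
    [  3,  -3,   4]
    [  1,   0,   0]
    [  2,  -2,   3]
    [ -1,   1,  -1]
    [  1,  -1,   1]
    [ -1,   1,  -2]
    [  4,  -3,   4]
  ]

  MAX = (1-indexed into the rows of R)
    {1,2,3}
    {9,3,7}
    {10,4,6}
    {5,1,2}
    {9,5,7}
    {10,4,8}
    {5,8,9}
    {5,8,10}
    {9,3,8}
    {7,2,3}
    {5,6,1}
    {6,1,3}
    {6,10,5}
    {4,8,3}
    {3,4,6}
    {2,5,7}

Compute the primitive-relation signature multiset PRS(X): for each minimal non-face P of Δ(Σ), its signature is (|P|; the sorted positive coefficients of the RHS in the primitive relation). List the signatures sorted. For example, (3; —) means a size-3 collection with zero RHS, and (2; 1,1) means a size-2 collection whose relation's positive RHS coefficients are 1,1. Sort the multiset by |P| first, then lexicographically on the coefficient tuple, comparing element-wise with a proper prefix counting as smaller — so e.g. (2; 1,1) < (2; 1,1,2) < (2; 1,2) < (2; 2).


The 21 primitive collections of Σ (r=10, n=3):

  • {1,9}:  v_{1} + v_{9} = 0  ⟹  sig = (2; —)
  • {3,5}:  v_{3} + v_{5} = 0  ⟹  sig = (2; —)
  • {7,8}:  v_{7} + v_{8} = 0  ⟹  sig = (2; —)
  • {1,7}:  v_{1} + v_{7} = v_{2}  ⟹  sig = (2; 1)
  • {1,8}:  v_{1} + v_{8} = v_{6}  ⟹  sig = (2; 1)
  • {2,8}:  v_{2} + v_{8} = v_{1}  ⟹  sig = (2; 1)
  • {2,9}:  v_{2} + v_{9} = v_{7}  ⟹  sig = (2; 1)
  • {3,10}:  v_{3} + v_{10} = v_{4}  ⟹  sig = (2; 1)
  • {4,5}:  v_{4} + v_{5} = v_{10}  ⟹  sig = (2; 1)
  • {4,7}:  v_{4} + v_{7} = v_{6}  ⟹  sig = (2; 1)
  • {6,7}:  v_{6} + v_{7} = v_{1}  ⟹  sig = (2; 1)
  • {6,8}:  v_{6} + v_{8} = v_{4}  ⟹  sig = (2; 1)
  • {6,9}:  v_{6} + v_{9} = v_{8}  ⟹  sig = (2; 1)
  • {2,4}:  v_{2} + v_{4} = v_{1} + v_{6}  ⟹  sig = (2; 1,1)
  • {7,10}:  v_{7} + v_{10} = v_{5} + v_{6}  ⟹  sig = (2; 1,1)
  • {2,10}:  v_{2} + v_{10} = v_{1} + v_{5} + v_{6}  ⟹  sig = (2; 1,1,1)
  • {1,10}:  v_{1} + v_{10} = v_{5} + 2·v_{6}  ⟹  sig = (2; 1,2)
  • {9,10}:  v_{9} + v_{10} = v_{5} + 2·v_{8}  ⟹  sig = (2; 1,2)
  • {1,4}:  v_{1} + v_{4} = 2·v_{6}  ⟹  sig = (2; 2)
  • {2,6}:  v_{2} + v_{6} = 2·v_{1}  ⟹  sig = (2; 2)
  • {4,9}:  v_{4} + v_{9} = 2·v_{8}  ⟹  sig = (2; 2)

so the primitive-relation signature multiset is
[(2; —), (2; —), (2; —), (2; 1), (2; 1), (2; 1), (2; 1), (2; 1), (2; 1), (2; 1), (2; 1), (2; 1), (2; 1), (2; 1,1), (2; 1,1), (2; 1,1,1), (2; 1,2), (2; 1,2), (2; 2), (2; 2), (2; 2)]


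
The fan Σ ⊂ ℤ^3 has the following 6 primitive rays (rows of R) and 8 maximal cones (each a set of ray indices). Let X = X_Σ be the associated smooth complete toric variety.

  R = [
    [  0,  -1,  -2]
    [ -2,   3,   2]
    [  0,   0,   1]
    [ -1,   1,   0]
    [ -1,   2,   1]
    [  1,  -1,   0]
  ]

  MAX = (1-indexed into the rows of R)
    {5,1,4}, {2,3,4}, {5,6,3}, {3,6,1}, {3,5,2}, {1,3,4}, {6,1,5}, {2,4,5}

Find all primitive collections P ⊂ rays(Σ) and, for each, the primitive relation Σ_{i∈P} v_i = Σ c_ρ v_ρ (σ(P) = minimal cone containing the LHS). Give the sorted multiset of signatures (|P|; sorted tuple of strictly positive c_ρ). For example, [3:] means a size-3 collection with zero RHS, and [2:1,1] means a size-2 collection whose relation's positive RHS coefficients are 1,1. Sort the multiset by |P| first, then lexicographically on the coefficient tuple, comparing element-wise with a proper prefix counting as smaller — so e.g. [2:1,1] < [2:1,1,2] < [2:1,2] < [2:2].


Δ(Σ) — 6 vertices, 5 min non-faces:

  P = {4,6}:  v_{4} + v_{6} = 0  so sig = [2:]
  P = {2,6}:  v_{2} + v_{6} = v_{3} + v_{5}  so sig = [2:1,1]
  P = {1,2}:  v_{1} + v_{2} = 2·v_{4}  so sig = [2:2]
  P = {1,3,5}:  v_{1} + v_{3} + v_{5} = v_{4}  so sig = [3:1]
  P = {3,4,5}:  v_{3} + v_{4} + v_{5} = v_{2}  so sig = [3:1]

Hence PRS(X_Σ) =
    [2:]
    [2:1,1]
    [2:2]
    [3:1]
    [3:1]


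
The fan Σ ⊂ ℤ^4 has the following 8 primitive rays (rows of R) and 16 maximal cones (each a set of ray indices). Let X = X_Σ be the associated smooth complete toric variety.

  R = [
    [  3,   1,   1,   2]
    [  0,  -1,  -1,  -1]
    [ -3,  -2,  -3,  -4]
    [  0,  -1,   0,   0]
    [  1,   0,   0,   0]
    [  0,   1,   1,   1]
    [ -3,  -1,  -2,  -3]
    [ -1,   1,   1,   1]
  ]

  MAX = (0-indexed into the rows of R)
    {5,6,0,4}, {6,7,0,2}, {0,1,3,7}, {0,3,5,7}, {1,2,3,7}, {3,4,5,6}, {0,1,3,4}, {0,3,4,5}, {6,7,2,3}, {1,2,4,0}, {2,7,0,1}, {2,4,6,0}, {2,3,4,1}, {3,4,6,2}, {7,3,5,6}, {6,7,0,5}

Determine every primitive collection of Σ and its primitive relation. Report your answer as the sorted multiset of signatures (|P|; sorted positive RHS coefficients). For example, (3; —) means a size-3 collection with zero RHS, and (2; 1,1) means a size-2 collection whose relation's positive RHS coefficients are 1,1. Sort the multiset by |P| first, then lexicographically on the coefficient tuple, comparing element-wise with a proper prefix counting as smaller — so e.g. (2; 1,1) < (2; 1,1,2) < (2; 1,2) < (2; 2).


Σ has 6 primitive collections:

  • {1,5}:  v_{1} + v_{5} = 0 — sig = (2; —)
  • {1,6}:  v_{1} + v_{6} = v_{2} — sig = (2; 1)
  • {2,5}:  v_{2} + v_{5} = v_{6} — sig = (2; 1)
  • {4,7}:  v_{4} + v_{7} = v_{5} — sig = (2; 1)
  • {0,3,6}:  v_{0} + v_{3} + v_{6} = v_{1} — sig = (3; 1)
  • {0,2,3}:  v_{0} + v_{2} + v_{3} = 2·v_{1} — sig = (3; 2)

so the primitive-relation signature multiset is
    (2; —)
    (2; 1)
    (2; 1)
    (2; 1)
    (3; 1)
    (3; 2)


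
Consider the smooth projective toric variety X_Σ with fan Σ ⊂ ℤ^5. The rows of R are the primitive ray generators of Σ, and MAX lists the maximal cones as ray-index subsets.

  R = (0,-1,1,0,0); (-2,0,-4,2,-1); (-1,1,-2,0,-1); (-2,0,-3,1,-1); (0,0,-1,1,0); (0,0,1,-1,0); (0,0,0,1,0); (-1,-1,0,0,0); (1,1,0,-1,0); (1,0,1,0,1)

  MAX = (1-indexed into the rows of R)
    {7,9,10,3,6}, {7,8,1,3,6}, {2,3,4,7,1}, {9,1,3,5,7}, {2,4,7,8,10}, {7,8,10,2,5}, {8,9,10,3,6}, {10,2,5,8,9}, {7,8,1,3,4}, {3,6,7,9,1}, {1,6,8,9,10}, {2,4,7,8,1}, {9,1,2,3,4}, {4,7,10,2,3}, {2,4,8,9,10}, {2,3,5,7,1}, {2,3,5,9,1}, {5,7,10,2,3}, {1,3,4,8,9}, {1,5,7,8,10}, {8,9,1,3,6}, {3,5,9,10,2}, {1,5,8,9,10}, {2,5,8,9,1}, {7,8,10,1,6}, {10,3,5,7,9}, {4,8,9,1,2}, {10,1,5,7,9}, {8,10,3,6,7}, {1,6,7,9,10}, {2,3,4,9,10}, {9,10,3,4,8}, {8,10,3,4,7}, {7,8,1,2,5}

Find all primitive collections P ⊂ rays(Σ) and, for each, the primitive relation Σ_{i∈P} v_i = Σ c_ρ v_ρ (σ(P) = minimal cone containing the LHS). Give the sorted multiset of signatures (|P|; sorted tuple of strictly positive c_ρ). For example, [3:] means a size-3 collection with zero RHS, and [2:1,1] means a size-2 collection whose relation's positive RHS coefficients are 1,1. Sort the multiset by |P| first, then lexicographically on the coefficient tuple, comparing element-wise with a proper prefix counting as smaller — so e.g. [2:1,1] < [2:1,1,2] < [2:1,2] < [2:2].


|primitive collections| = 12. Relations:

  {5,6}:  v_{5} + v_{6} = 0 — sig = [2:]
  {2,6}:  v_{2} + v_{6} = v_{4} — sig = [2:1]
  {4,5}:  v_{4} + v_{5} = v_{2} — sig = [2:1]
  {4,6}:  v_{4} + v_{6} = v_{3} + v_{8} — sig = [2:1,1]
  {1,3,10}:  v_{1} + v_{3} + v_{10} = 0 — sig = [3:]
  {7,8,9}:  v_{7} + v_{8} + v_{9} = 0 — sig = [3:]
  {3,5,8}:  v_{3} + v_{5} + v_{8} = v_{4} — sig = [3:1]
  {1,4,10}:  v_{1} + v_{4} + v_{10} = v_{5} + v_{8} — sig = [3:1,1]
  {4,7,9}:  v_{4} + v_{7} + v_{9} = v_{3} + v_{5} — sig = [3:1,1]
  {1,2,10}:  v_{1} + v_{2} + v_{10} = 2·v_{5} + v_{8} — sig = [3:1,2]
  {2,7,9}:  v_{2} + v_{7} + v_{9} = v_{3} + 2·v_{5} — sig = [3:1,2]
  {2,3,8}:  v_{2} + v_{3} + v_{8} = 2·v_{4} — sig = [3:2]

Hence PRS(X_Σ) =
{ [2:],  [2:1] ×2,  [2:1,1],  [3:] ×2,  [3:1],  [3:1,1] ×2,  [3:1,2] ×2,  [3:2] }


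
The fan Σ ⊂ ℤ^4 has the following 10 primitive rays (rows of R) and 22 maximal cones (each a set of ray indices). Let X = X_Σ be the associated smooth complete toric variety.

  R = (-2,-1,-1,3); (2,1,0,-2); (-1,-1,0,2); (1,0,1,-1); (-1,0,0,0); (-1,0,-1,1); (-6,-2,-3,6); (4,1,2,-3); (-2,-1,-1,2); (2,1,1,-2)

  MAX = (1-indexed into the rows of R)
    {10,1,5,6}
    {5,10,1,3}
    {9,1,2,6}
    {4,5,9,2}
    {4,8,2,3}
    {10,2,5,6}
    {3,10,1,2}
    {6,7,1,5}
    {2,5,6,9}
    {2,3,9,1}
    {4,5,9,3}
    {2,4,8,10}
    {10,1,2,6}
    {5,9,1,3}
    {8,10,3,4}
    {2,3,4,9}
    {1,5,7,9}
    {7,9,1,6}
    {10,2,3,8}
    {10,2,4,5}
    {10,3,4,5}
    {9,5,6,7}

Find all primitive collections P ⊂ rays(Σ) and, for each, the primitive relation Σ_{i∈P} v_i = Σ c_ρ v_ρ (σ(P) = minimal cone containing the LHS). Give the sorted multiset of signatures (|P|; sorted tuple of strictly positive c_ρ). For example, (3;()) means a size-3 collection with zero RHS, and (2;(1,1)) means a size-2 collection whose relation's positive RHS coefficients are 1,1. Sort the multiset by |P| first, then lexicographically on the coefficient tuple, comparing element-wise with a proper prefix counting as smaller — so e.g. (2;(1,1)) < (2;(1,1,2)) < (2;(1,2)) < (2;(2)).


Minimal non-faces — 17 found among 10 rays, 22 max cones:

  • {4,6}:  v_{4} + v_{6} = 0 ; sig = (2;())
  • {9,10}:  v_{9} + v_{10} = 0 ; sig = (2;())
  • {1,4}:  v_{1} + v_{4} = v_{3} ; sig = (2;(1))
  • {3,6}:  v_{3} + v_{6} = v_{1} ; sig = (2;(1))
  • {7,8}:  v_{7} + v_{8} = v_{1} ; sig = (2;(1))
  • {5,8}:  v_{5} + v_{8} = v_{4} + v_{10} ; sig = (2;(1,1))
  • {4,7}:  v_{4} + v_{7} = v_{1} + v_{5} + v_{9} ; sig = (2;(1,1,1))
  • {6,8}:  v_{6} + v_{8} = v_{2} + v_{3} + v_{10} ; sig = (2;(1,1,1))
  • {7,10}:  v_{7} + v_{10} = v_{1} + v_{5} + v_{6} ; sig = (2;(1,1,1))
  • {8,9}:  v_{8} + v_{9} = v_{2} + v_{3} + v_{4} ; sig = (2;(1,1,1))
  • {1,8}:  v_{1} + v_{8} = v_{2} + 2·v_{3} + v_{10} ; sig = (2;(1,1,2))
  • {3,7}:  v_{3} + v_{7} = 2·v_{1} + v_{5} + v_{9} ; sig = (2;(1,1,2))
  • {2,7}:  v_{2} + v_{7} = 2·v_{6} + v_{9} ; sig = (2;(1,2))
  • {2,3,5}:  v_{2} + v_{3} + v_{5} = 0 ; sig = (3;())
  • {1,2,5}:  v_{1} + v_{2} + v_{5} = v_{6} ; sig = (3;(1))
  • {1,5,6,9}:  v_{1} + v_{5} + v_{6} + v_{9} = v_{7} ; sig = (4;(1))
  • {2,3,4,10}:  v_{2} + v_{3} + v_{4} + v_{10} = v_{8} ; sig = (4;(1))

Sorted signature multiset PRS(X):
    |P|=2: 13 collections, coeffs (), (), (1), (1), (1), (1,1), (1,1,1), (1,1,1), (1,1,1), (1,1,1), (1,1,2), (1,1,2), (1,2)
    |P|=3: 2 collections, coeffs (), (1)
    |P|=4: 2 collections, coeffs (1), (1)


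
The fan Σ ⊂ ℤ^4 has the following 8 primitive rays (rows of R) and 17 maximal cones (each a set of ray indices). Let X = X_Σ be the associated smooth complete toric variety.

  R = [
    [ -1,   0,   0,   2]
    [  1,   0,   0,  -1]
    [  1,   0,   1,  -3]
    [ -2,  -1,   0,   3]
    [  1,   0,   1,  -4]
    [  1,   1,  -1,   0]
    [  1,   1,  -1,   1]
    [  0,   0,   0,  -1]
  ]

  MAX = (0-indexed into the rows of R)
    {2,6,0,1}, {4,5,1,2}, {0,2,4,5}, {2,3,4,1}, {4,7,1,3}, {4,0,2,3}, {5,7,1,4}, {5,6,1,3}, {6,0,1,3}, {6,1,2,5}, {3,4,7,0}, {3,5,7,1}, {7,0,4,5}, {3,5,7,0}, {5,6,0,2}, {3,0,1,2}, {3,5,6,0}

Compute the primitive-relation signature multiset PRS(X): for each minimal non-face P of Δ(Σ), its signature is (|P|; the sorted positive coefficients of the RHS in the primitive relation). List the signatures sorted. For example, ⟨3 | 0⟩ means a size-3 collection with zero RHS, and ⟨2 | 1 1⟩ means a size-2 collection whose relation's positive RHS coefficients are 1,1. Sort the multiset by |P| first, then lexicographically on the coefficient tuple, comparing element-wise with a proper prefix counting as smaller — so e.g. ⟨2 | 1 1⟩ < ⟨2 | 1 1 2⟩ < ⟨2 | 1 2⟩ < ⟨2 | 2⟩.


9 collections generate NE(X_Σ); each relation:

  P={2,7}:  v_{2} + v_{7} = v_{4}  so sig = ⟨2 | 1⟩
  P={6,7}:  v_{6} + v_{7} = v_{5}  so sig = ⟨2 | 1⟩
  P={4,6}:  v_{4} + v_{6} = v_{2} + v_{5}  so sig = ⟨2 | 1 1⟩
  P={0,1,7}:  v_{0} + v_{1} + v_{7} = 0  so sig = ⟨3 | 0⟩
  P={2,3,5}:  v_{2} + v_{3} + v_{5} = 0  so sig = ⟨3 | 0⟩
  P={0,1,4}:  v_{0} + v_{1} + v_{4} = v_{2}  so sig = ⟨3 | 1⟩
  P={0,1,5}:  v_{0} + v_{1} + v_{5} = v_{6}  so sig = ⟨3 | 1⟩
  P={3,4,5}:  v_{3} + v_{4} + v_{5} = v_{7}  so sig = ⟨3 | 1⟩
  P={2,3,6}:  v_{2} + v_{3} + v_{6} = v_{0} + v_{1}  so sig = ⟨3 | 1 1⟩

Hence PRS(X_Σ) =
[⟨2 | 1⟩, ⟨2 | 1⟩, ⟨2 | 1 1⟩, ⟨3 | 0⟩, ⟨3 | 0⟩, ⟨3 | 1⟩, ⟨3 | 1⟩, ⟨3 | 1⟩, ⟨3 | 1 1⟩]
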